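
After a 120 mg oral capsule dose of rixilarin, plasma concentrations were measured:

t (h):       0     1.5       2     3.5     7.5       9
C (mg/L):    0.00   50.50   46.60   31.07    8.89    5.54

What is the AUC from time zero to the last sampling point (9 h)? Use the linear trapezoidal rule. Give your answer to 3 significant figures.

AUC = 211 mg/L·h

Trapezoidal AUC_0→9:
  [0→1.5]: (0.00+50.50)/2 × 1.5 = 37.875
  [1.5→2]: (50.50+46.60)/2 × 0.5 = 24.275
  [2→3.5]: (46.60+31.07)/2 × 1.5 = 58.2525
  [3.5→7.5]: (31.07+8.89)/2 × 4 = 79.92
  [7.5→9]: (8.89+5.54)/2 × 1.5 = 10.8225
  Sum = 211.145 mg/L·h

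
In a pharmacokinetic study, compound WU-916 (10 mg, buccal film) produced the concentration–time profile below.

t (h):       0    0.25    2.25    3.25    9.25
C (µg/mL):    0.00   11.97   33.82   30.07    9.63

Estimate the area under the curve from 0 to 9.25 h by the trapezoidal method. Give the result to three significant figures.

Trapezoidal AUC_0→9.25:
  [0→0.25]: (0.00+11.97)/2 × 0.25 = 1.49625
  [0.25→2.25]: (11.97+33.82)/2 × 2 = 45.79
  [2.25→3.25]: (33.82+30.07)/2 × 1 = 31.945
  [3.25→9.25]: (30.07+9.63)/2 × 6 = 119.1
  Sum = 198.33125 µg/mL·h

AUC = 198 µg/mL·h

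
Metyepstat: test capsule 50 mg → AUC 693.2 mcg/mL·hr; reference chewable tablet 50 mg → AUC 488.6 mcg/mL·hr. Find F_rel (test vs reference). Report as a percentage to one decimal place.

F_rel = (AUC_test/D_test) / (AUC_ref/D_ref)
      = (693.2/50) / (488.6/50)
      = 13.864 / 9.772 = 1.4187 = 141.87%

F_rel = 141.9%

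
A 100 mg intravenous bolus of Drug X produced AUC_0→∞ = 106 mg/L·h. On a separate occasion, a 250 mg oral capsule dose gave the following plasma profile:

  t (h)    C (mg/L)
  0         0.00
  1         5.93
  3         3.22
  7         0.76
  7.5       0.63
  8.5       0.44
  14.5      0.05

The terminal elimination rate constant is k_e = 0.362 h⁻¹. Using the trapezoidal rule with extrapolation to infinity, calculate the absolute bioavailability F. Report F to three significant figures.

Trapezoidal AUC_0→14.5 (oral capsule):
  [0→1]: (0.00+5.93)/2 × 1 = 2.965
  [1→3]: (5.93+3.22)/2 × 2 = 9.15
  [3→7]: (3.22+0.76)/2 × 4 = 7.96
  [7→7.5]: (0.76+0.63)/2 × 0.5 = 0.3475
  [7.5→8.5]: (0.63+0.44)/2 × 1 = 0.535
  [8.5→14.5]: (0.44+0.05)/2 × 6 = 1.47
  Sum = 22.4275 mg/L·h
Tail: C_last/k_e = 0.05/0.362 = 0.138
AUC_0→∞ (oral capsule) = 22.4275 + 0.138 = 22.5655 mg/L·h
F = (AUC_ev/D_ev)/(AUC_iv/D_iv) = (22.5655/250)/(106/100) = 0.090262/1.06 = 0.0852

F = 0.0852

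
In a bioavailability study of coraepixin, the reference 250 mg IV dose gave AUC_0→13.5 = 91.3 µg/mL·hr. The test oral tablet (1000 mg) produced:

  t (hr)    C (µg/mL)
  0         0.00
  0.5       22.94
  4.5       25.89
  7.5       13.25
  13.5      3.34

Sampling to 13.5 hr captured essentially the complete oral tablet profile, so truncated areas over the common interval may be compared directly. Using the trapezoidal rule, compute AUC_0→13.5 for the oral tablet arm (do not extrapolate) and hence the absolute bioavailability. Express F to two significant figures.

Trapezoidal AUC_0→13.5 (oral tablet):
  [0→0.5]: (0.00+22.94)/2 × 0.5 = 5.735
  [0.5→4.5]: (22.94+25.89)/2 × 4 = 97.66
  [4.5→7.5]: (25.89+13.25)/2 × 3 = 58.71
  [7.5→13.5]: (13.25+3.34)/2 × 6 = 49.77
  Sum = 211.875 µg/mL·hr
F = (AUC_ev/D_ev)/(AUC_iv/D_iv) = (211.875/1000)/(91.3/250) = 0.211875/0.3652 = 0.5802

F = 0.58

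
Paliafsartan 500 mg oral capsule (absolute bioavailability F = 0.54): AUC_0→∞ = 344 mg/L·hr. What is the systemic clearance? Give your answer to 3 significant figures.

CL = F × Dose / AUC_0→∞
   = 0.54 × 500 / 344 = 0.784884 L/hr

CL = 0.785 L/hr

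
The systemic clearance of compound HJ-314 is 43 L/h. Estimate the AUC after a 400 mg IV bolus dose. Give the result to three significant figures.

AUC = 9.30 mg/L·h

AUC_0→∞ = Dose_iv / CL
        = 400 / 43 = 9.30233 mg/L·h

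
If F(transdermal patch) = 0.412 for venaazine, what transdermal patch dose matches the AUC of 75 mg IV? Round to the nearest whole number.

D_transdermal = 182 mg

For equal systemic exposure: F × D_ev = D_iv
D_ev = D_iv / F = 75 / 0.412 = 182.039 mg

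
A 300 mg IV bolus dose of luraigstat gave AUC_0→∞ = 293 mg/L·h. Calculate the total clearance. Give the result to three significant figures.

CL = 1.02 L/h

CL = Dose_iv / AUC_0→∞
   = 300 / 293 = 1.02389 L/h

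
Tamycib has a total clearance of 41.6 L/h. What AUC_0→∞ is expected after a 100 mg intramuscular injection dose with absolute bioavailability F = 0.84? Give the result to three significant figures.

AUC_0→∞ = F × Dose / CL
        = 0.84 × 100 / 41.6 = 2.01923 mg/L·h

AUC = 2.02 mg/L·h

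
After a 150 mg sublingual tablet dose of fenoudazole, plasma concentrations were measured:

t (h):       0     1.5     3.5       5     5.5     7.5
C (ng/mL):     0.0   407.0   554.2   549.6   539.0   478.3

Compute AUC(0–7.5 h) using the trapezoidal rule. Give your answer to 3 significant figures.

Trapezoidal AUC_0→7.5:
  [0→1.5]: (0.0+407.0)/2 × 1.5 = 305.25
  [1.5→3.5]: (407.0+554.2)/2 × 2 = 961.2
  [3.5→5]: (554.2+549.6)/2 × 1.5 = 827.85
  [5→5.5]: (549.6+539.0)/2 × 0.5 = 272.15
  [5.5→7.5]: (539.0+478.3)/2 × 2 = 1017.3
  Sum = 3383.75 ng/mL·h

AUC = 3380 ng/mL·h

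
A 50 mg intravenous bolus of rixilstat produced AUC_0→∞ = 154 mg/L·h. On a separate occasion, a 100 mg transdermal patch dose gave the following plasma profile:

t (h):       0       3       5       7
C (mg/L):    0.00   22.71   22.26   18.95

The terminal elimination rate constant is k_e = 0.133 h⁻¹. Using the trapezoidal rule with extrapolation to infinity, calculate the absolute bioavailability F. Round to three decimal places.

F = 0.853

Trapezoidal AUC_0→7 (transdermal patch):
  [0→3]: (0.00+22.71)/2 × 3 = 34.065
  [3→5]: (22.71+22.26)/2 × 2 = 44.97
  [5→7]: (22.26+18.95)/2 × 2 = 41.21
  Sum = 120.245 mg/L·h
Tail: C_last/k_e = 18.95/0.133 = 142.481
AUC_0→∞ (transdermal patch) = 120.245 + 142.481 = 262.726 mg/L·h
F = (AUC_ev/D_ev)/(AUC_iv/D_iv) = (262.726/100)/(154/50) = 2.62726/3.08 = 0.8530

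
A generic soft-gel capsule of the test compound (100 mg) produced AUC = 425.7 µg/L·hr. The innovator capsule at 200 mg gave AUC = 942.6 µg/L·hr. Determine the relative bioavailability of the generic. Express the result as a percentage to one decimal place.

F_rel = 90.3%

F_rel = (AUC_test/D_test) / (AUC_ref/D_ref)
      = (425.7/100) / (942.6/200)
      = 4.257 / 4.713 = 0.9032 = 90.32%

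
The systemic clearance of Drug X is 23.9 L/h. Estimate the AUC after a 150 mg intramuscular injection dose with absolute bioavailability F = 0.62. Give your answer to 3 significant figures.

AUC_0→∞ = F × Dose / CL
        = 0.62 × 150 / 23.9 = 3.89121 mg/L·h

AUC = 3.89 mg/L·h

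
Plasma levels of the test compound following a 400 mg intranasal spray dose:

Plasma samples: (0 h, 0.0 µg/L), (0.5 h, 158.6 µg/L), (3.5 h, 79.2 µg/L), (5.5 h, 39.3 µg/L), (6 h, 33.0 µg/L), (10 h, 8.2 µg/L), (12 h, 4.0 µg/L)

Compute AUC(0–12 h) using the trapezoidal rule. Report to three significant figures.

Trapezoidal AUC_0→12:
  [0→0.5]: (0.0+158.6)/2 × 0.5 = 39.65
  [0.5→3.5]: (158.6+79.2)/2 × 3 = 356.7
  [3.5→5.5]: (79.2+39.3)/2 × 2 = 118.5
  [5.5→6]: (39.3+33.0)/2 × 0.5 = 18.075
  [6→10]: (33.0+8.2)/2 × 4 = 82.4
  [10→12]: (8.2+4.0)/2 × 2 = 12.2
  Sum = 627.525 µg/L·h

AUC = 628 µg/L·h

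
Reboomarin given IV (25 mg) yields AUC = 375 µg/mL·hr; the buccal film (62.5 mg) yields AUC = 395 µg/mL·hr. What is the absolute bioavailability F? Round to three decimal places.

F = (AUC_ev / D_ev) / (AUC_iv / D_iv)
  = (395/62.5) / (375/25)
  = 6.32 / 15 = 0.4213

F = 0.421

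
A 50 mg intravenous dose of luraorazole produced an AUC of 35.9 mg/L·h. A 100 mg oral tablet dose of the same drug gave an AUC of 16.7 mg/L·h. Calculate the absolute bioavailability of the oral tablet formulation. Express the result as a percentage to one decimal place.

F = (AUC_ev / D_ev) / (AUC_iv / D_iv)
  = (16.7/100) / (35.9/50)
  = 0.167 / 0.718 = 0.2326
  = 23.26%

F = 23.3%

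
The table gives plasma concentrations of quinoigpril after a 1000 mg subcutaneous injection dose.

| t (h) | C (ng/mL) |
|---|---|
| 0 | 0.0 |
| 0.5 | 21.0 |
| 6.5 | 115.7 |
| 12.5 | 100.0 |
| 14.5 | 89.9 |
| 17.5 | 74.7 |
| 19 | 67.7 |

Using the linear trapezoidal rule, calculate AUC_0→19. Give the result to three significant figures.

AUC = 1610 ng/mL·h

Trapezoidal AUC_0→19:
  [0→0.5]: (0.0+21.0)/2 × 0.5 = 5.25
  [0.5→6.5]: (21.0+115.7)/2 × 6 = 410.1
  [6.5→12.5]: (115.7+100.0)/2 × 6 = 647.1
  [12.5→14.5]: (100.0+89.9)/2 × 2 = 189.9
  [14.5→17.5]: (89.9+74.7)/2 × 3 = 246.9
  [17.5→19]: (74.7+67.7)/2 × 1.5 = 106.8
  Sum = 1606.05 ng/mL·h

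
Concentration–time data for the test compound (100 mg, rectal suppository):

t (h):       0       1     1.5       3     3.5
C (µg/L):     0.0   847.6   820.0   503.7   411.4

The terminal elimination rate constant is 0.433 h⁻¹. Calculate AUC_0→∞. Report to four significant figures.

AUC = 3012 µg/L·h

Trapezoidal AUC_0→3.5:
  [0→1]: (0.0+847.6)/2 × 1 = 423.8
  [1→1.5]: (847.6+820.0)/2 × 0.5 = 416.9
  [1.5→3]: (820.0+503.7)/2 × 1.5 = 992.775
  [3→3.5]: (503.7+411.4)/2 × 0.5 = 228.775
  Sum = 2062.25 µg/L·h
Extrapolated tail: C_last / k_e = 411.4 / 0.433 = 950.115
AUC_0→∞ = 2062.25 + 950.115 = 3012.365 µg/L·h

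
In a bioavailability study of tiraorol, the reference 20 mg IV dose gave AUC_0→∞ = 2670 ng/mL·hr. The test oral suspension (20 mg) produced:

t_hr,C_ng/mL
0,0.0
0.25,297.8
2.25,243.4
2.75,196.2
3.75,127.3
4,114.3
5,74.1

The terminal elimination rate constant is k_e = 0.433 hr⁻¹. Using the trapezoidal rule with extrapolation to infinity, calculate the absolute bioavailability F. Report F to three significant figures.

F = 0.429

Trapezoidal AUC_0→5 (oral suspension):
  [0→0.25]: (0.0+297.8)/2 × 0.25 = 37.225
  [0.25→2.25]: (297.8+243.4)/2 × 2 = 541.2
  [2.25→2.75]: (243.4+196.2)/2 × 0.5 = 109.9
  [2.75→3.75]: (196.2+127.3)/2 × 1 = 161.75
  [3.75→4]: (127.3+114.3)/2 × 0.25 = 30.2
  [4→5]: (114.3+74.1)/2 × 1 = 94.2
  Sum = 974.475 ng/mL·hr
Tail: C_last/k_e = 74.1/0.433 = 171.132
AUC_0→∞ (oral suspension) = 974.475 + 171.132 = 1145.607 ng/mL·hr
F = (AUC_ev/D_ev)/(AUC_iv/D_iv) = (1145.607/20)/(2670/20) = 57.28035/133.5 = 0.4291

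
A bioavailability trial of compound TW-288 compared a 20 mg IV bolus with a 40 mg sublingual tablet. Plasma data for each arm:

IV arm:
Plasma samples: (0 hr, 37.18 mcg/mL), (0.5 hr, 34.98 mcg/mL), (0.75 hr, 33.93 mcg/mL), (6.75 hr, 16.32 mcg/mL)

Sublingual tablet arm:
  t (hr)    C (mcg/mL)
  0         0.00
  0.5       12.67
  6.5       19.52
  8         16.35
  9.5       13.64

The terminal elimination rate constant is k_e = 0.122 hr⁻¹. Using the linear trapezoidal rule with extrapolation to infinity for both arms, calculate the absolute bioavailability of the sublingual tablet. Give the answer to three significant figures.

F = 0.419

Trapezoidal AUC_0→6.75 (IV):
  [0→0.5]: (37.18+34.98)/2 × 0.5 = 18.04
  [0.5→0.75]: (34.98+33.93)/2 × 0.25 = 8.61375
  [0.75→6.75]: (33.93+16.32)/2 × 6 = 150.75
  Sum = 177.40375 mcg/mL·hr
IV tail: 16.32/0.122 = 133.770; AUC_iv,0→∞ = 177.40375 + 133.770 = 311.17375 mcg/mL·hr
Trapezoidal AUC_0→9.5 (sublingual tablet):
  [0→0.5]: (0.00+12.67)/2 × 0.5 = 3.1675
  [0.5→6.5]: (12.67+19.52)/2 × 6 = 96.57
  [6.5→8]: (19.52+16.35)/2 × 1.5 = 26.9025
  [8→9.5]: (16.35+13.64)/2 × 1.5 = 22.4925
  Sum = 149.1325 mcg/mL·hr
sublingual tablet tail: 13.64/0.122 = 111.803; AUC_ev,0→∞ = 149.1325 + 111.803 = 260.9355 mcg/mL·hr
F = (AUC_ev/D_ev)/(AUC_iv/D_iv) = (260.9355/40)/(311.17375/20) = 6.5233875/15.5587 = 0.4193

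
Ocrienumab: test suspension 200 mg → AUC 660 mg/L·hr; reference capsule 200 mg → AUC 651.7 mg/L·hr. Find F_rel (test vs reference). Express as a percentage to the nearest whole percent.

F_rel = (AUC_test/D_test) / (AUC_ref/D_ref)
      = (660/200) / (651.7/200)
      = 3.3 / 3.2585 = 1.0127 = 101.27%

F_rel = 101%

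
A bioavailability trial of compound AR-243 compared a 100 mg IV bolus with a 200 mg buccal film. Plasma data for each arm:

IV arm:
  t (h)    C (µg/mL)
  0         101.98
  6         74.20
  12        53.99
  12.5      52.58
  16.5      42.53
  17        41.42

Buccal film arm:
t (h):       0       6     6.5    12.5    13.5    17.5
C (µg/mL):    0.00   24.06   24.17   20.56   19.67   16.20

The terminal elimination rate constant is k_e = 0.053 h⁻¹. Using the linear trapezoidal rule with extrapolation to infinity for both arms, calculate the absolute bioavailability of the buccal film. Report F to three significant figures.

F = 0.159

Trapezoidal AUC_0→17 (IV):
  [0→6]: (101.98+74.20)/2 × 6 = 528.54
  [6→12]: (74.20+53.99)/2 × 6 = 384.57
  [12→12.5]: (53.99+52.58)/2 × 0.5 = 26.6425
  [12.5→16.5]: (52.58+42.53)/2 × 4 = 190.22
  [16.5→17]: (42.53+41.42)/2 × 0.5 = 20.9875
  Sum = 1150.96 µg/mL·h
IV tail: 41.42/0.053 = 781.509; AUC_iv,0→∞ = 1150.96 + 781.509 = 1932.469 µg/mL·h
Trapezoidal AUC_0→17.5 (buccal film):
  [0→6]: (0.00+24.06)/2 × 6 = 72.18
  [6→6.5]: (24.06+24.17)/2 × 0.5 = 12.0575
  [6.5→12.5]: (24.17+20.56)/2 × 6 = 134.19
  [12.5→13.5]: (20.56+19.67)/2 × 1 = 20.115
  [13.5→17.5]: (19.67+16.20)/2 × 4 = 71.74
  Sum = 310.2825 µg/mL·h
buccal film tail: 16.20/0.053 = 305.660; AUC_ev,0→∞ = 310.2825 + 305.660 = 615.9425 µg/mL·h
F = (AUC_ev/D_ev)/(AUC_iv/D_iv) = (615.9425/200)/(1932.469/100) = 3.0797125/19.32469 = 0.1594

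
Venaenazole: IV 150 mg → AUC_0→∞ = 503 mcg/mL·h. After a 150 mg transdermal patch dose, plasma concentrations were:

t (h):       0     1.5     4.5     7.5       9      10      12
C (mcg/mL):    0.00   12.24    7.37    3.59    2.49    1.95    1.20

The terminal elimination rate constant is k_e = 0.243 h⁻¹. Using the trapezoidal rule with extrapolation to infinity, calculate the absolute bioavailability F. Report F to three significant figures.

Trapezoidal AUC_0→12 (transdermal patch):
  [0→1.5]: (0.00+12.24)/2 × 1.5 = 9.18
  [1.5→4.5]: (12.24+7.37)/2 × 3 = 29.415
  [4.5→7.5]: (7.37+3.59)/2 × 3 = 16.44
  [7.5→9]: (3.59+2.49)/2 × 1.5 = 4.56
  [9→10]: (2.49+1.95)/2 × 1 = 2.22
  [10→12]: (1.95+1.20)/2 × 2 = 3.15
  Sum = 64.965 mcg/mL·h
Tail: C_last/k_e = 1.20/0.243 = 4.938
AUC_0→∞ (transdermal patch) = 64.965 + 4.938 = 69.903 mcg/mL·h
F = (AUC_ev/D_ev)/(AUC_iv/D_iv) = (69.903/150)/(503/150) = 0.46602/3.35333 = 0.1390

F = 0.139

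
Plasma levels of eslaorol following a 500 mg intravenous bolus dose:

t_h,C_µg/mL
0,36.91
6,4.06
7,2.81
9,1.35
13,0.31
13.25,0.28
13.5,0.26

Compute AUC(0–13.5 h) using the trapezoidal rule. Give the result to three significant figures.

Trapezoidal AUC_0→13.5:
  [0→6]: (36.91+4.06)/2 × 6 = 122.91
  [6→7]: (4.06+2.81)/2 × 1 = 3.435
  [7→9]: (2.81+1.35)/2 × 2 = 4.16
  [9→13]: (1.35+0.31)/2 × 4 = 3.32
  [13→13.25]: (0.31+0.28)/2 × 0.25 = 0.07375
  [13.25→13.5]: (0.28+0.26)/2 × 0.25 = 0.0675
  Sum = 133.96625 µg/mL·h

AUC = 134 µg/mL·h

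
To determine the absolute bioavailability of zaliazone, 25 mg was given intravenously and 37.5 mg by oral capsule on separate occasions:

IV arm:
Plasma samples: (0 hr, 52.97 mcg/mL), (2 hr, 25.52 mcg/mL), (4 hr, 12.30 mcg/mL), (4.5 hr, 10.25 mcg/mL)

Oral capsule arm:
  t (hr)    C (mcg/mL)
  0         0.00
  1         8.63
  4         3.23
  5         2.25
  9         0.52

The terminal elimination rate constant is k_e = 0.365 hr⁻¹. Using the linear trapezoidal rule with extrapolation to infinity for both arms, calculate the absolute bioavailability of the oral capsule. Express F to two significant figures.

Trapezoidal AUC_0→4.5 (IV):
  [0→2]: (52.97+25.52)/2 × 2 = 78.49
  [2→4]: (25.52+12.30)/2 × 2 = 37.82
  [4→4.5]: (12.30+10.25)/2 × 0.5 = 5.6375
  Sum = 121.9475 mcg/mL·hr
IV tail: 10.25/0.365 = 28.082; AUC_iv,0→∞ = 121.9475 + 28.082 = 150.0295 mcg/mL·hr
Trapezoidal AUC_0→9 (oral capsule):
  [0→1]: (0.00+8.63)/2 × 1 = 4.315
  [1→4]: (8.63+3.23)/2 × 3 = 17.79
  [4→5]: (3.23+2.25)/2 × 1 = 2.74
  [5→9]: (2.25+0.52)/2 × 4 = 5.54
  Sum = 30.385 mcg/mL·hr
oral capsule tail: 0.52/0.365 = 1.425; AUC_ev,0→∞ = 30.385 + 1.425 = 31.81 mcg/mL·hr
F = (AUC_ev/D_ev)/(AUC_iv/D_iv) = (31.81/37.5)/(150.0295/25) = 0.848267/6.00118 = 0.1414

F = 0.14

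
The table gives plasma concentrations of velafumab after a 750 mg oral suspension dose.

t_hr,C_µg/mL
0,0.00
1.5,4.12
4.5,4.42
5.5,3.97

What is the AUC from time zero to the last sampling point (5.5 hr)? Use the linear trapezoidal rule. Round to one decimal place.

AUC = 20.1 µg/mL·hr

Trapezoidal AUC_0→5.5:
  [0→1.5]: (0.00+4.12)/2 × 1.5 = 3.09
  [1.5→4.5]: (4.12+4.42)/2 × 3 = 12.81
  [4.5→5.5]: (4.42+3.97)/2 × 1 = 4.195
  Sum = 20.095 µg/mL·hr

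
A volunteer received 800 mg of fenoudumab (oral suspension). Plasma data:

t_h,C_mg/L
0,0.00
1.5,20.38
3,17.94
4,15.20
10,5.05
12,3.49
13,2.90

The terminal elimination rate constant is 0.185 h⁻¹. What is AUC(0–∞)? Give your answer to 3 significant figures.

AUC = 149 mg/L·h

Trapezoidal AUC_0→13:
  [0→1.5]: (0.00+20.38)/2 × 1.5 = 15.285
  [1.5→3]: (20.38+17.94)/2 × 1.5 = 28.74
  [3→4]: (17.94+15.20)/2 × 1 = 16.57
  [4→10]: (15.20+5.05)/2 × 6 = 60.75
  [10→12]: (5.05+3.49)/2 × 2 = 8.54
  [12→13]: (3.49+2.90)/2 × 1 = 3.195
  Sum = 133.08 mg/L·h
Extrapolated tail: C_last / k_e = 2.90 / 0.185 = 15.676
AUC_0→∞ = 133.08 + 15.676 = 148.756 mg/L·h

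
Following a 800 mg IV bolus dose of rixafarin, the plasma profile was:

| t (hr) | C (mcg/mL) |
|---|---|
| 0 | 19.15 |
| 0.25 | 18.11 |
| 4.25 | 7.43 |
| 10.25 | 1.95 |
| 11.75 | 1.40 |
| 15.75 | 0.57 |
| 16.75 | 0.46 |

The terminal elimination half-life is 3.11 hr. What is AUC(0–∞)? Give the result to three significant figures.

AUC = 92.9 mcg/mL·hr

Trapezoidal AUC_0→16.75:
  [0→0.25]: (19.15+18.11)/2 × 0.25 = 4.6575
  [0.25→4.25]: (18.11+7.43)/2 × 4 = 51.08
  [4.25→10.25]: (7.43+1.95)/2 × 6 = 28.14
  [10.25→11.75]: (1.95+1.40)/2 × 1.5 = 2.5125
  [11.75→15.75]: (1.40+0.57)/2 × 4 = 3.94
  [15.75→16.75]: (0.57+0.46)/2 × 1 = 0.515
  Sum = 90.845 mcg/mL·hr
k_e = ln2 / t½ = 0.693147 / 3.11 = 0.2229 hr^-1
Extrapolated tail: C_last / k_e = 0.46 / 0.2229 = 2.064
AUC_0→∞ = 90.845 + 2.064 = 92.909 mcg/mL·hr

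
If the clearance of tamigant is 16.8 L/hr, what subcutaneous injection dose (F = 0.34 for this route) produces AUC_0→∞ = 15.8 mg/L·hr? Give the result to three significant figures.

Dose = CL × AUC_0→∞ / F
     = 16.8 × 15.8 / 0.34 = 780.706 mg

Dose = 781 mg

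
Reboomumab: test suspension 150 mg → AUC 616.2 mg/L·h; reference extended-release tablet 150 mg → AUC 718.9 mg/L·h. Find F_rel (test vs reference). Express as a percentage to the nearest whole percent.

F_rel = (AUC_test/D_test) / (AUC_ref/D_ref)
      = (616.2/150) / (718.9/150)
      = 4.108 / 4.79267 = 0.8571 = 85.71%

F_rel = 86%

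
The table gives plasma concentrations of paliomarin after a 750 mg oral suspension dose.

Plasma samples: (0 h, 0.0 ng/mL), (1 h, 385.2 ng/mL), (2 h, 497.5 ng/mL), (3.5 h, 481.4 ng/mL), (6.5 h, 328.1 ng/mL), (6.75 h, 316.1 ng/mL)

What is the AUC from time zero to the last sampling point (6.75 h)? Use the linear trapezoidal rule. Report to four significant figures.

AUC = 2663 ng/mL·h

Trapezoidal AUC_0→6.75:
  [0→1]: (0.0+385.2)/2 × 1 = 192.6
  [1→2]: (385.2+497.5)/2 × 1 = 441.35
  [2→3.5]: (497.5+481.4)/2 × 1.5 = 734.175
  [3.5→6.5]: (481.4+328.1)/2 × 3 = 1214.25
  [6.5→6.75]: (328.1+316.1)/2 × 0.25 = 80.525
  Sum = 2662.9 ng/mL·h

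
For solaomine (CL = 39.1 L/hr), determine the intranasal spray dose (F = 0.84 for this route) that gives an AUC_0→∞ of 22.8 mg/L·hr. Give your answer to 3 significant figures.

Dose = 1060 mg

Dose = CL × AUC_0→∞ / F
     = 39.1 × 22.8 / 0.84 = 1061.29 mg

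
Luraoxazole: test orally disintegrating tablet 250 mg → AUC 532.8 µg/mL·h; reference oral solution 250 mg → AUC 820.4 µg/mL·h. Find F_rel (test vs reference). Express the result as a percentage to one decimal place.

F_rel = 64.9%

F_rel = (AUC_test/D_test) / (AUC_ref/D_ref)
      = (532.8/250) / (820.4/250)
      = 2.1312 / 3.2816 = 0.6494 = 64.94%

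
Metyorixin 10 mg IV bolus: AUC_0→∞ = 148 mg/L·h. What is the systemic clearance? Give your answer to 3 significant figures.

CL = Dose_iv / AUC_0→∞
   = 10 / 148 = 0.0675676 L/h

CL = 0.0676 L/h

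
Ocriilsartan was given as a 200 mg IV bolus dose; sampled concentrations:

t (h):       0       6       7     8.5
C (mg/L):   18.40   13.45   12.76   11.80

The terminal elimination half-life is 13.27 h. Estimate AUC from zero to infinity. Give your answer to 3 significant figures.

Trapezoidal AUC_0→8.5:
  [0→6]: (18.40+13.45)/2 × 6 = 95.55
  [6→7]: (13.45+12.76)/2 × 1 = 13.105
  [7→8.5]: (12.76+11.80)/2 × 1.5 = 18.42
  Sum = 127.075 mg/L·h
k_e = ln2 / t½ = 0.693147 / 13.27 = 0.0522 h^-1
Extrapolated tail: C_last / k_e = 11.80 / 0.0522 = 226.054
AUC_0→∞ = 127.075 + 226.054 = 353.129 mg/L·h

AUC = 353 mg/L·h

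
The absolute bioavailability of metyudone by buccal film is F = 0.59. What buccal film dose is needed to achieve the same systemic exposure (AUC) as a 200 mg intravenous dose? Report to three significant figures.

D_buccal = 339 mg

For equal systemic exposure: F × D_ev = D_iv
D_ev = D_iv / F = 200 / 0.59 = 338.983 mg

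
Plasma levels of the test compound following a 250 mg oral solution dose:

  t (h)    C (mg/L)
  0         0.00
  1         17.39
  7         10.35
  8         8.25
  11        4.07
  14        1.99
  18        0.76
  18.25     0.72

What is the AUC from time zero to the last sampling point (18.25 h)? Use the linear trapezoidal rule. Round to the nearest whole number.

Trapezoidal AUC_0→18.25:
  [0→1]: (0.00+17.39)/2 × 1 = 8.695
  [1→7]: (17.39+10.35)/2 × 6 = 83.22
  [7→8]: (10.35+8.25)/2 × 1 = 9.3
  [8→11]: (8.25+4.07)/2 × 3 = 18.48
  [11→14]: (4.07+1.99)/2 × 3 = 9.09
  [14→18]: (1.99+0.76)/2 × 4 = 5.5
  [18→18.25]: (0.76+0.72)/2 × 0.25 = 0.185
  Sum = 134.47 mg/L·h

AUC = 134 mg/L·h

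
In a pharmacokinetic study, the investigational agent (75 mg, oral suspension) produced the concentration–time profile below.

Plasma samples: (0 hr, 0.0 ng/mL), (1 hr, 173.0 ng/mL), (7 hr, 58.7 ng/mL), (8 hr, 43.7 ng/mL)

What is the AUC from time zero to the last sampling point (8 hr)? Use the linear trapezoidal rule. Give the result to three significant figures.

AUC = 833 ng/mL·hr

Trapezoidal AUC_0→8:
  [0→1]: (0.0+173.0)/2 × 1 = 86.5
  [1→7]: (173.0+58.7)/2 × 6 = 695.1
  [7→8]: (58.7+43.7)/2 × 1 = 51.2
  Sum = 832.8 ng/mL·hr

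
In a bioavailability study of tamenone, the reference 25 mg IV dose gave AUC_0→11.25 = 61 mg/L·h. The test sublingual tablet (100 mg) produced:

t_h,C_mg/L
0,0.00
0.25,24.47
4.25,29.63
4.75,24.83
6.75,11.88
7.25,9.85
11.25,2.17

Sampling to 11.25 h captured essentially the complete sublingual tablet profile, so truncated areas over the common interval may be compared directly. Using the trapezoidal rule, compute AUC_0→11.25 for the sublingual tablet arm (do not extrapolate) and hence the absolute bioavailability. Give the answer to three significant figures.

Trapezoidal AUC_0→11.25 (sublingual tablet):
  [0→0.25]: (0.00+24.47)/2 × 0.25 = 3.05875
  [0.25→4.25]: (24.47+29.63)/2 × 4 = 108.2
  [4.25→4.75]: (29.63+24.83)/2 × 0.5 = 13.615
  [4.75→6.75]: (24.83+11.88)/2 × 2 = 36.71
  [6.75→7.25]: (11.88+9.85)/2 × 0.5 = 5.4325
  [7.25→11.25]: (9.85+2.17)/2 × 4 = 24.04
  Sum = 191.05625 mg/L·h
F = (AUC_ev/D_ev)/(AUC_iv/D_iv) = (191.05625/100)/(61/25) = 1.9105625/2.44 = 0.7830

F = 0.783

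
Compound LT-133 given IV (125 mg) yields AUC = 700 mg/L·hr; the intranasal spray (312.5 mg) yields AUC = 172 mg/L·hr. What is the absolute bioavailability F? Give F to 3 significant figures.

F = 0.0983

F = (AUC_ev / D_ev) / (AUC_iv / D_iv)
  = (172/312.5) / (700/125)
  = 0.5504 / 5.6 = 0.0983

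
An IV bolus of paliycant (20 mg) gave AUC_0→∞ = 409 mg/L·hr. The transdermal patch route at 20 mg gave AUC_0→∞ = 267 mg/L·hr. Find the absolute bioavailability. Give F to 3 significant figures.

F = (AUC_ev / D_ev) / (AUC_iv / D_iv)
  = (267/20) / (409/20)
  = 13.35 / 20.45 = 0.6528

F = 0.653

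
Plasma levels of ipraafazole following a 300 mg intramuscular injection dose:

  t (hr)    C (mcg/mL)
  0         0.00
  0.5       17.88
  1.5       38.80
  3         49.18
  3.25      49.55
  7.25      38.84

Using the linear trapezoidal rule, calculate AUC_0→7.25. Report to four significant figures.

AUC = 287.9 mcg/mL·hr

Trapezoidal AUC_0→7.25:
  [0→0.5]: (0.00+17.88)/2 × 0.5 = 4.47
  [0.5→1.5]: (17.88+38.80)/2 × 1 = 28.34
  [1.5→3]: (38.80+49.18)/2 × 1.5 = 65.985
  [3→3.25]: (49.18+49.55)/2 × 0.25 = 12.34125
  [3.25→7.25]: (49.55+38.84)/2 × 4 = 176.78
  Sum = 287.91625 mcg/mL·hr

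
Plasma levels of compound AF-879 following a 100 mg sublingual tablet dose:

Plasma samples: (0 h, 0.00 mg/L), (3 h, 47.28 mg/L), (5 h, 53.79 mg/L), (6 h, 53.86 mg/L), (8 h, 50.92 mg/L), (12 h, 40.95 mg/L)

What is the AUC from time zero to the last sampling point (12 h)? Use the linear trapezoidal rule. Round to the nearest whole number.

AUC = 514 mg/L·h

Trapezoidal AUC_0→12:
  [0→3]: (0.00+47.28)/2 × 3 = 70.92
  [3→5]: (47.28+53.79)/2 × 2 = 101.07
  [5→6]: (53.79+53.86)/2 × 1 = 53.825
  [6→8]: (53.86+50.92)/2 × 2 = 104.78
  [8→12]: (50.92+40.95)/2 × 4 = 183.74
  Sum = 514.335 mg/L·h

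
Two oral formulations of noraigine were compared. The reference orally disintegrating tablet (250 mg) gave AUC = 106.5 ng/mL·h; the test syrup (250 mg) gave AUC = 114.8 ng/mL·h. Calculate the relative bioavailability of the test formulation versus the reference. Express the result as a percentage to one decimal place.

F_rel = (AUC_test/D_test) / (AUC_ref/D_ref)
      = (114.8/250) / (106.5/250)
      = 0.4592 / 0.426 = 1.0779 = 107.79%

F_rel = 107.8%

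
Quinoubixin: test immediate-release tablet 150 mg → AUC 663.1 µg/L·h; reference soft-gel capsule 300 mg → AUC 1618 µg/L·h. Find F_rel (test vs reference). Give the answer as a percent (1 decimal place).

F_rel = 82.0%

F_rel = (AUC_test/D_test) / (AUC_ref/D_ref)
      = (663.1/150) / (1618/300)
      = 4.42067 / 5.39333 = 0.8197 = 81.97%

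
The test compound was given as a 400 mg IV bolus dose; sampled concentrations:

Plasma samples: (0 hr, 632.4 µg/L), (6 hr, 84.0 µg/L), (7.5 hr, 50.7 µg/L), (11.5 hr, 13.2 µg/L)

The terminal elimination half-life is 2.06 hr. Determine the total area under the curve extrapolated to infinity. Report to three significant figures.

AUC = 2420 µg/L·hr

Trapezoidal AUC_0→11.5:
  [0→6]: (632.4+84.0)/2 × 6 = 2149.2
  [6→7.5]: (84.0+50.7)/2 × 1.5 = 101.025
  [7.5→11.5]: (50.7+13.2)/2 × 4 = 127.8
  Sum = 2378.025 µg/L·hr
k_e = ln2 / t½ = 0.693147 / 2.06 = 0.3365 hr^-1
Extrapolated tail: C_last / k_e = 13.2 / 0.3365 = 39.227
AUC_0→∞ = 2378.025 + 39.227 = 2417.252 µg/L·hr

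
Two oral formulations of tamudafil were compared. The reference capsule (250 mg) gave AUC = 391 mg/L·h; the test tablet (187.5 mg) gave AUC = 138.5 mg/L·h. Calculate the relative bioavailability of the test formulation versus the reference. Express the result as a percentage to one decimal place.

F_rel = 47.2%

F_rel = (AUC_test/D_test) / (AUC_ref/D_ref)
      = (138.5/187.5) / (391/250)
      = 0.738667 / 1.564 = 0.4723 = 47.23%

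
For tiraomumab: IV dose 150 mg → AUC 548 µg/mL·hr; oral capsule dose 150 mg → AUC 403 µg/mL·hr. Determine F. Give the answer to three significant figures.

F = (AUC_ev / D_ev) / (AUC_iv / D_iv)
  = (403/150) / (548/150)
  = 2.68667 / 3.65333 = 0.7354

F = 0.735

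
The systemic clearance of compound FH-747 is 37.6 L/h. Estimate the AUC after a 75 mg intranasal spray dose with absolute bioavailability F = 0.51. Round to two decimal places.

AUC = 1.02 mg/L·h

AUC_0→∞ = F × Dose / CL
        = 0.51 × 75 / 37.6 = 1.01729 mg/L·h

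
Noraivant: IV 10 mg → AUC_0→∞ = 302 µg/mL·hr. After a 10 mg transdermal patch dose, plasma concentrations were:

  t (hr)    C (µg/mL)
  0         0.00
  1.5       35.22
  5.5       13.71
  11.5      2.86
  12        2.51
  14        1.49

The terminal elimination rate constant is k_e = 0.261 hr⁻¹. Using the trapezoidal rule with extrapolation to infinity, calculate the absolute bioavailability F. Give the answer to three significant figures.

Trapezoidal AUC_0→14 (transdermal patch):
  [0→1.5]: (0.00+35.22)/2 × 1.5 = 26.415
  [1.5→5.5]: (35.22+13.71)/2 × 4 = 97.86
  [5.5→11.5]: (13.71+2.86)/2 × 6 = 49.71
  [11.5→12]: (2.86+2.51)/2 × 0.5 = 1.3425
  [12→14]: (2.51+1.49)/2 × 2 = 4.0
  Sum = 179.3275 µg/mL·hr
Tail: C_last/k_e = 1.49/0.261 = 5.709
AUC_0→∞ (transdermal patch) = 179.3275 + 5.709 = 185.0365 µg/mL·hr
F = (AUC_ev/D_ev)/(AUC_iv/D_iv) = (185.0365/10)/(302/10) = 18.50365/30.2 = 0.6127

F = 0.613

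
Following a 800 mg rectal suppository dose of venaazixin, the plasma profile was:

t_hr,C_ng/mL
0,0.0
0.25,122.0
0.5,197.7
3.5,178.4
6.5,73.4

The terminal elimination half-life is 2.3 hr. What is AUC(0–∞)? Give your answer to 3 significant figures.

Trapezoidal AUC_0→6.5:
  [0→0.25]: (0.0+122.0)/2 × 0.25 = 15.25
  [0.25→0.5]: (122.0+197.7)/2 × 0.25 = 39.9625
  [0.5→3.5]: (197.7+178.4)/2 × 3 = 564.15
  [3.5→6.5]: (178.4+73.4)/2 × 3 = 377.7
  Sum = 997.0625 ng/mL·hr
k_e = ln2 / t½ = 0.693147 / 2.3 = 0.3014 hr^-1
Extrapolated tail: C_last / k_e = 73.4 / 0.3014 = 243.530
AUC_0→∞ = 997.0625 + 243.530 = 1240.5925 ng/mL·hr

AUC = 1240 ng/mL·hr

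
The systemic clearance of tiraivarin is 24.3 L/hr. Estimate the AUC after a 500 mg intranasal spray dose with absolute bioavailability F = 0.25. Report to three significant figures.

AUC_0→∞ = F × Dose / CL
        = 0.25 × 500 / 24.3 = 5.14403 mg/L·hr

AUC = 5.14 mg/L·hr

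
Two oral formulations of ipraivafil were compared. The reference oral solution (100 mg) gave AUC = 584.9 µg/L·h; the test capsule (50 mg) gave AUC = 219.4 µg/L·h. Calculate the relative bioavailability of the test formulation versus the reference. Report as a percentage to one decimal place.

F_rel = 75.0%

F_rel = (AUC_test/D_test) / (AUC_ref/D_ref)
      = (219.4/50) / (584.9/100)
      = 4.388 / 5.849 = 0.7502 = 75.02%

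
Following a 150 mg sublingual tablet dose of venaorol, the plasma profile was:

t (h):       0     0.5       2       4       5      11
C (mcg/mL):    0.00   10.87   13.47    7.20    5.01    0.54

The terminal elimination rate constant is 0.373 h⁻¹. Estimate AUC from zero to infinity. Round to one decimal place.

Trapezoidal AUC_0→11:
  [0→0.5]: (0.00+10.87)/2 × 0.5 = 2.7175
  [0.5→2]: (10.87+13.47)/2 × 1.5 = 18.255
  [2→4]: (13.47+7.20)/2 × 2 = 20.67
  [4→5]: (7.20+5.01)/2 × 1 = 6.105
  [5→11]: (5.01+0.54)/2 × 6 = 16.65
  Sum = 64.3975 mcg/mL·h
Extrapolated tail: C_last / k_e = 0.54 / 0.373 = 1.448
AUC_0→∞ = 64.3975 + 1.448 = 65.8455 mcg/mL·h

AUC = 65.8 mcg/mL·h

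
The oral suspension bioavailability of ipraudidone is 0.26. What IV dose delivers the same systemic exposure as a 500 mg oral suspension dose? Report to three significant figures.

D_iv = 130 mg

Systemic exposure from an extravascular dose = F × D_ev, so the equivalent IV dose is F × D_ev.
D_iv = F × D_ev = 0.26 × 500 = 130 mg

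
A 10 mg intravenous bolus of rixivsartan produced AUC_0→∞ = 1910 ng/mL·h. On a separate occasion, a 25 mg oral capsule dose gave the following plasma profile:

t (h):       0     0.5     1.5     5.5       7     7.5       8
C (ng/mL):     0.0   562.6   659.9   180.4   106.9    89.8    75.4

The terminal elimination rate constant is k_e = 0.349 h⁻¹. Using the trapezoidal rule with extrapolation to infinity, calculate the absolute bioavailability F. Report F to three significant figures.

F = 0.619

Trapezoidal AUC_0→8 (oral capsule):
  [0→0.5]: (0.0+562.6)/2 × 0.5 = 140.65
  [0.5→1.5]: (562.6+659.9)/2 × 1 = 611.25
  [1.5→5.5]: (659.9+180.4)/2 × 4 = 1680.6
  [5.5→7]: (180.4+106.9)/2 × 1.5 = 215.475
  [7→7.5]: (106.9+89.8)/2 × 0.5 = 49.175
  [7.5→8]: (89.8+75.4)/2 × 0.5 = 41.3
  Sum = 2738.45 ng/mL·h
Tail: C_last/k_e = 75.4/0.349 = 216.046
AUC_0→∞ (oral capsule) = 2738.45 + 216.046 = 2954.496 ng/mL·h
F = (AUC_ev/D_ev)/(AUC_iv/D_iv) = (2954.496/25)/(1910/10) = 118.17984/191 = 0.6187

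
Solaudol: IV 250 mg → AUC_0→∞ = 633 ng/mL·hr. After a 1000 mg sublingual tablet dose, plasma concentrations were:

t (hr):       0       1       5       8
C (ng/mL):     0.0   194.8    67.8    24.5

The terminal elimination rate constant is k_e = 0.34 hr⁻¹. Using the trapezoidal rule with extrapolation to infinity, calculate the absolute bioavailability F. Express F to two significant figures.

Trapezoidal AUC_0→8 (sublingual tablet):
  [0→1]: (0.0+194.8)/2 × 1 = 97.4
  [1→5]: (194.8+67.8)/2 × 4 = 525.2
  [5→8]: (67.8+24.5)/2 × 3 = 138.45
  Sum = 761.05 ng/mL·hr
Tail: C_last/k_e = 24.5/0.34 = 72.059
AUC_0→∞ (sublingual tablet) = 761.05 + 72.059 = 833.109 ng/mL·hr
F = (AUC_ev/D_ev)/(AUC_iv/D_iv) = (833.109/1000)/(633/250) = 0.833109/2.532 = 0.3290

F = 0.33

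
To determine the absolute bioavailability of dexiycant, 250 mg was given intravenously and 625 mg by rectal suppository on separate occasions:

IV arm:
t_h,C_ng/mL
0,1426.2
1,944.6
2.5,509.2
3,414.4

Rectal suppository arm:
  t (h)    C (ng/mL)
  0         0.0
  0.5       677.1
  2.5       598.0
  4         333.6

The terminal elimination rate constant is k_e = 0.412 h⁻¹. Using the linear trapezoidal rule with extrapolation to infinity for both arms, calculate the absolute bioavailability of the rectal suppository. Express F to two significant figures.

F = 0.34

Trapezoidal AUC_0→3 (IV):
  [0→1]: (1426.2+944.6)/2 × 1 = 1185.4
  [1→2.5]: (944.6+509.2)/2 × 1.5 = 1090.35
  [2.5→3]: (509.2+414.4)/2 × 0.5 = 230.9
  Sum = 2506.65 ng/mL·h
IV tail: 414.4/0.412 = 1005.825; AUC_iv,0→∞ = 2506.65 + 1005.825 = 3512.475 ng/mL·h
Trapezoidal AUC_0→4 (rectal suppository):
  [0→0.5]: (0.0+677.1)/2 × 0.5 = 169.275
  [0.5→2.5]: (677.1+598.0)/2 × 2 = 1275.1
  [2.5→4]: (598.0+333.6)/2 × 1.5 = 698.7
  Sum = 2143.075 ng/mL·h
rectal suppository tail: 333.6/0.412 = 809.709; AUC_ev,0→∞ = 2143.075 + 809.709 = 2952.784 ng/mL·h
F = (AUC_ev/D_ev)/(AUC_iv/D_iv) = (2952.784/625)/(3512.475/250) = 4.7244544/14.0499 = 0.3363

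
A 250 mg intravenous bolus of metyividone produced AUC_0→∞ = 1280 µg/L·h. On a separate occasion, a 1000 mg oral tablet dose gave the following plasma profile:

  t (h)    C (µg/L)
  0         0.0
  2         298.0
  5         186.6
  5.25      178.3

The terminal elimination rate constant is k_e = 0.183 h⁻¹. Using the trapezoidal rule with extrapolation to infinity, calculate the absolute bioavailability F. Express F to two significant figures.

Trapezoidal AUC_0→5.25 (oral tablet):
  [0→2]: (0.0+298.0)/2 × 2 = 298.0
  [2→5]: (298.0+186.6)/2 × 3 = 726.9
  [5→5.25]: (186.6+178.3)/2 × 0.25 = 45.6125
  Sum = 1070.5125 µg/L·h
Tail: C_last/k_e = 178.3/0.183 = 974.317
AUC_0→∞ (oral tablet) = 1070.5125 + 974.317 = 2044.8295 µg/L·h
F = (AUC_ev/D_ev)/(AUC_iv/D_iv) = (2044.8295/1000)/(1280/250) = 2.0448295/5.12 = 0.3994

F = 0.40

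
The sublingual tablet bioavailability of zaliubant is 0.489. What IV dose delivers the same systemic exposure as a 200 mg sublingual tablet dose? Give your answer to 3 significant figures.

D_iv = 97.8 mg

Systemic exposure from an extravascular dose = F × D_ev, so the equivalent IV dose is F × D_ev.
D_iv = F × D_ev = 0.489 × 200 = 97.8 mg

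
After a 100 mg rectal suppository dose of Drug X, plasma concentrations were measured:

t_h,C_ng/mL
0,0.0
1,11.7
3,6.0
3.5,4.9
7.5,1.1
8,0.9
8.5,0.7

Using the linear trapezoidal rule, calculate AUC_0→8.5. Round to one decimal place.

Trapezoidal AUC_0→8.5:
  [0→1]: (0.0+11.7)/2 × 1 = 5.85
  [1→3]: (11.7+6.0)/2 × 2 = 17.7
  [3→3.5]: (6.0+4.9)/2 × 0.5 = 2.725
  [3.5→7.5]: (4.9+1.1)/2 × 4 = 12.0
  [7.5→8]: (1.1+0.9)/2 × 0.5 = 0.5
  [8→8.5]: (0.9+0.7)/2 × 0.5 = 0.4
  Sum = 39.175 ng/mL·h

AUC = 39.2 ng/mL·h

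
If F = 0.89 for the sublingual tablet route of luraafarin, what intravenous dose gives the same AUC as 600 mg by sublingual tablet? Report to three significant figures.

Systemic exposure from an extravascular dose = F × D_ev, so the equivalent IV dose is F × D_ev.
D_iv = F × D_ev = 0.89 × 600 = 534 mg

D_iv = 534 mg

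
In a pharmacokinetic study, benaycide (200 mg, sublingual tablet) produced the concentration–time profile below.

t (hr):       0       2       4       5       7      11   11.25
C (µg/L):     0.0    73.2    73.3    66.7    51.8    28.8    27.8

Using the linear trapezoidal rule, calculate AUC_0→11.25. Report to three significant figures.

AUC = 576 µg/L·hr

Trapezoidal AUC_0→11.25:
  [0→2]: (0.0+73.2)/2 × 2 = 73.2
  [2→4]: (73.2+73.3)/2 × 2 = 146.5
  [4→5]: (73.3+66.7)/2 × 1 = 70.0
  [5→7]: (66.7+51.8)/2 × 2 = 118.5
  [7→11]: (51.8+28.8)/2 × 4 = 161.2
  [11→11.25]: (28.8+27.8)/2 × 0.25 = 7.075
  Sum = 576.475 µg/L·hr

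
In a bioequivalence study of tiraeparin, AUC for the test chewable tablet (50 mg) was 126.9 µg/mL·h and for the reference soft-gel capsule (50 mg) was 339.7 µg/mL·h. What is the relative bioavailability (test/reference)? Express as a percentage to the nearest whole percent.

F_rel = 37%

F_rel = (AUC_test/D_test) / (AUC_ref/D_ref)
      = (126.9/50) / (339.7/50)
      = 2.538 / 6.794 = 0.3736 = 37.36%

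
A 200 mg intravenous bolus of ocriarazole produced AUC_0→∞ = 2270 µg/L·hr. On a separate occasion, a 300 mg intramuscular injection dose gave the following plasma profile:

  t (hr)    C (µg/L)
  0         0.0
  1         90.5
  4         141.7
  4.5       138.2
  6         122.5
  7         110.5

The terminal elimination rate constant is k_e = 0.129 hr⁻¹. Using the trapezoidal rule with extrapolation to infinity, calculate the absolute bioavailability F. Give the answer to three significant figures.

F = 0.479

Trapezoidal AUC_0→7 (intramuscular injection):
  [0→1]: (0.0+90.5)/2 × 1 = 45.25
  [1→4]: (90.5+141.7)/2 × 3 = 348.3
  [4→4.5]: (141.7+138.2)/2 × 0.5 = 69.975
  [4.5→6]: (138.2+122.5)/2 × 1.5 = 195.525
  [6→7]: (122.5+110.5)/2 × 1 = 116.5
  Sum = 775.55 µg/L·hr
Tail: C_last/k_e = 110.5/0.129 = 856.589
AUC_0→∞ (intramuscular injection) = 775.55 + 856.589 = 1632.139 µg/L·hr
F = (AUC_ev/D_ev)/(AUC_iv/D_iv) = (1632.139/300)/(2270/200) = 5.44046/11.35 = 0.4793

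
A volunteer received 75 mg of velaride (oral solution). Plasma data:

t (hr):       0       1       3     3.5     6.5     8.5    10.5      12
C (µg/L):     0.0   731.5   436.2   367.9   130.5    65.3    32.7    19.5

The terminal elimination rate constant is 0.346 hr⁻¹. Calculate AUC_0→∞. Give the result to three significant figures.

Trapezoidal AUC_0→12:
  [0→1]: (0.0+731.5)/2 × 1 = 365.75
  [1→3]: (731.5+436.2)/2 × 2 = 1167.7
  [3→3.5]: (436.2+367.9)/2 × 0.5 = 201.025
  [3.5→6.5]: (367.9+130.5)/2 × 3 = 747.6
  [6.5→8.5]: (130.5+65.3)/2 × 2 = 195.8
  [8.5→10.5]: (65.3+32.7)/2 × 2 = 98.0
  [10.5→12]: (32.7+19.5)/2 × 1.5 = 39.15
  Sum = 2815.025 µg/L·hr
Extrapolated tail: C_last / k_e = 19.5 / 0.346 = 56.358
AUC_0→∞ = 2815.025 + 56.358 = 2871.383 µg/L·hr

AUC = 2870 µg/L·hr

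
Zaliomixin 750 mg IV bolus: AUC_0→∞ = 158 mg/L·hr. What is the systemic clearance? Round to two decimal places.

CL = Dose_iv / AUC_0→∞
   = 750 / 158 = 4.74684 L/hr

CL = 4.75 L/hr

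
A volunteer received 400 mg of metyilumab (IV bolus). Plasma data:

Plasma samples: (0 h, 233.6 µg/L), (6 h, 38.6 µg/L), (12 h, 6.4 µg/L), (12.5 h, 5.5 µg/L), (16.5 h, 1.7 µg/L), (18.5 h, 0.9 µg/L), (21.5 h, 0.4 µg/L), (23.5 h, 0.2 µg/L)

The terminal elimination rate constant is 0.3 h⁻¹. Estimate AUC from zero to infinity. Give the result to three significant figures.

AUC = 975 µg/L·h

Trapezoidal AUC_0→23.5:
  [0→6]: (233.6+38.6)/2 × 6 = 816.6
  [6→12]: (38.6+6.4)/2 × 6 = 135.0
  [12→12.5]: (6.4+5.5)/2 × 0.5 = 2.975
  [12.5→16.5]: (5.5+1.7)/2 × 4 = 14.4
  [16.5→18.5]: (1.7+0.9)/2 × 2 = 2.6
  [18.5→21.5]: (0.9+0.4)/2 × 3 = 1.95
  [21.5→23.5]: (0.4+0.2)/2 × 2 = 0.6
  Sum = 974.125 µg/L·h
Extrapolated tail: C_last / k_e = 0.2 / 0.3 = 0.667
AUC_0→∞ = 974.125 + 0.667 = 974.792 µg/L·h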